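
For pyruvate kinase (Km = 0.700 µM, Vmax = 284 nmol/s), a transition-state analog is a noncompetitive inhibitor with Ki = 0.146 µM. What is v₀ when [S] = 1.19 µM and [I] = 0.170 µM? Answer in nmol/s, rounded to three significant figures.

82.6 nmol/s

α = 1 + [I]/Ki = 1 + 0.170/0.146 = 2.164.
For a noncompetitive inhibitor, Vmax is reduced to Vmax/α while Km is unchanged: Km,app = 0.700 µM, Vmax,app = 131 nmol/s.
v = Vmax,app·[S]/(Km,app + [S]) = 131 × 1.19/(0.700 + 1.19) = 82.6 nmol/s.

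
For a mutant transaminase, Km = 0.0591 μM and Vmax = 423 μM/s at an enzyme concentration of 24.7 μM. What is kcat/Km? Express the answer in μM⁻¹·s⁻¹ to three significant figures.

290 μM⁻¹·s⁻¹

kcat = Vmax/[E]total = 423/24.7 = 17.1 s⁻¹.
kcat/Km = 17.1/0.0591 = 290 μM⁻¹·s⁻¹.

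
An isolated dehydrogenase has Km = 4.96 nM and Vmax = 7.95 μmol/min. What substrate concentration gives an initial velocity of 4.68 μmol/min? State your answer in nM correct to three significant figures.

The required fractional saturation is v/Vmax = 4.68/7.95 = 0.5887.
Then [S]/(Km+[S]) = 0.5887 ⇒ [S] = 4.96 × 0.5887/(1 − 0.5887) = 7.10 nM.

7.10 nM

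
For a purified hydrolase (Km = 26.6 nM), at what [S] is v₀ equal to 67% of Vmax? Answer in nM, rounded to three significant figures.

54.0 nM

v/Vmax = [S]/(Km+[S]) = 0.67, so [S] = Km·0.67/(1 − 0.67) = 26.6 × 2.030.
[S] = 54.0 nM.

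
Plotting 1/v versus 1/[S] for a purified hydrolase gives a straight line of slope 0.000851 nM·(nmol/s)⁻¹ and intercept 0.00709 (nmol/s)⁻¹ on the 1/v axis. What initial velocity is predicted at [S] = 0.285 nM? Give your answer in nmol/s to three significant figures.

The y-intercept is 1/Vmax, so Vmax = 1/0.00709 = 141 nmol/s.
The slope is Km/Vmax, so Km = 0.000851 × 141 = 0.120 nM.
Then v = 141 × 0.285/(0.120 + 0.285) = 99.2 nmol/s.

99.2 nmol/s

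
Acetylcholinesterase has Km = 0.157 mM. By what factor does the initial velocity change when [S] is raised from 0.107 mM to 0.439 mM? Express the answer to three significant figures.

Since Vmax cancels, v₂/v₁ = [S]₂(Km+[S]₁) / [S]₁(Km+[S]₂).
= 0.439×(0.157+0.107) / (0.107×(0.157+0.439)) = 0.1159/0.06377 = 1.82.

1.82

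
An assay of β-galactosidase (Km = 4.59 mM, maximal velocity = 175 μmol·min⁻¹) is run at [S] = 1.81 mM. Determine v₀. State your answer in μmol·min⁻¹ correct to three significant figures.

49.5 μmol·min⁻¹

[S]/(Km+[S]) = 1.81/6.400 = 0.2828, the fractional saturation.
v = 0.2828 × Vmax = 0.2828 × 175 = 49.5 μmol·min⁻¹.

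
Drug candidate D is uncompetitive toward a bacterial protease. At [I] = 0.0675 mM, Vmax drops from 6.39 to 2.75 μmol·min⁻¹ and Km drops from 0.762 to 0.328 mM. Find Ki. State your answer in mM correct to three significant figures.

0.0510 mM

Uncompetitive: Vmax,app = Vmax/α (and Km,app = Km/α) with α = 1 + [I]/Ki.
α = Vmax/Vmax,app = 6.39/2.75 = 2.324.
Since α = 1 + [I]/Ki, [I]/Ki = 2.324 − 1 = 1.324 and Ki = 0.0675/1.324 = 0.0510 mM.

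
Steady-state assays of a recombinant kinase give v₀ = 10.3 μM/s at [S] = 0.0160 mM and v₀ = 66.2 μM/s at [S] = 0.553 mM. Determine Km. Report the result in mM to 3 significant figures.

0.107 mM

From v = Vmax[S]/(Km+[S]), each point gives Vmax = v(Km+[S])/[S].
Equating: 10.3(Km+0.0160)/0.0160 = 66.2(Km+0.553)/0.553.
643.8·Km + 10.3 = 119.7·Km + 66.2, so (643.8 − 119.7)·Km = 66.2 − 10.3.
Km = 55.90/524.0 = 0.107 mM; then Vmax = 10.3(0.107+0.0160)/0.0160 = 79.0 μM/s.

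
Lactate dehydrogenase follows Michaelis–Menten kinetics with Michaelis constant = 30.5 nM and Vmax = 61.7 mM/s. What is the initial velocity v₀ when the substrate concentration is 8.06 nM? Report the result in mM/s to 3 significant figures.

v = Vmax·[S]/(Km + [S]) = 61.7 × 8.06 / (30.5 + 8.06)
  = 497.3 / 38.56 = 12.9 mM/s.

12.9 mM/s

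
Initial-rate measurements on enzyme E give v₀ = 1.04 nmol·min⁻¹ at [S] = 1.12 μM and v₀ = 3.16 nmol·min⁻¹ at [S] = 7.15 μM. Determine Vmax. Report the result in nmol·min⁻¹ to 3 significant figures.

5.09 nmol·min⁻¹

In reciprocal form, 1/v = (Km/Vmax)·(1/[S]) + 1/Vmax. The two points give (1/[S], 1/v) = (0.8929, 0.9615) and (0.1399, 0.3165).
Slope = (0.9615 − 0.3165)/(0.8929 − 0.1399) = 0.8567; intercept = 0.9615 − 0.8567×0.8929 = 0.1966.
Vmax = 1/intercept = 5.09 nmol·min⁻¹; Km = slope × Vmax = 0.8567 × 5.09 = 4.36 μM.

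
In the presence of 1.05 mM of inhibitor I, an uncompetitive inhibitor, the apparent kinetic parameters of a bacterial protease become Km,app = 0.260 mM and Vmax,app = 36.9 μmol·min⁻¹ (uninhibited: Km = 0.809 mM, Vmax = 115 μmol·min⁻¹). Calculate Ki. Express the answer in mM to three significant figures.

0.496 mM

Uncompetitive: Vmax,app = Vmax/α (and Km,app = Km/α) with α = 1 + [I]/Ki.
α = Vmax/Vmax,app = 115/36.9 = 3.117.
Ki = [I]/(α − 1) = 1.05/2.117 = 0.496 mM.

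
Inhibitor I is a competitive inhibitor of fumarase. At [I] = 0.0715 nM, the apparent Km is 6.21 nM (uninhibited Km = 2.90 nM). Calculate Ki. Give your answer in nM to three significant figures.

Competitive: Km,app = α·Km with α = 1 + [I]/Ki.
α = Km,app/Km = 6.21/2.90 = 2.141.
Since α = 1 + [I]/Ki, [I]/Ki = 2.141 − 1 = 1.141 and Ki = 0.0715/1.141 = 0.0626 nM.

0.0626 nM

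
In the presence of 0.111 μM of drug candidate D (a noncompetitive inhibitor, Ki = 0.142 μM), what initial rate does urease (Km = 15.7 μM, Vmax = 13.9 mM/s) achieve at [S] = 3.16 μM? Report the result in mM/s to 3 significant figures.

1.31 mM/s

With α = 1 + [I]/Ki = 1 + 0.111/0.142 = 1.782, the noncompetitive rate law is v = (Vmax/α)·[S] / (Km + [S]).
v = (13.9/1.782)×3.16 / (15.7 + 3.16) = 24.65/18.86 = 1.31 mM/s.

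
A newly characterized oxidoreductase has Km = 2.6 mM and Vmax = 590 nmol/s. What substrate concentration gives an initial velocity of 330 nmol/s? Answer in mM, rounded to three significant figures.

The required fractional saturation is v/Vmax = 330/590 = 0.5593.
Then [S]/(Km+[S]) = 0.5593 ⇒ [S] = 2.6 × 0.5593/(1 − 0.5593) = 3.30 mM.

3.30 mM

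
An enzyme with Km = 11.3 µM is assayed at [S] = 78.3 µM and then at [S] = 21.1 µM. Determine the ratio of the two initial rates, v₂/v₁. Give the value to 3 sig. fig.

Since Vmax cancels, v₂/v₁ = [S]₂(Km+[S]₁) / [S]₁(Km+[S]₂).
= 21.1×(11.3+78.3) / (78.3×(11.3+21.1)) = 1891/2537 = 0.745.

0.745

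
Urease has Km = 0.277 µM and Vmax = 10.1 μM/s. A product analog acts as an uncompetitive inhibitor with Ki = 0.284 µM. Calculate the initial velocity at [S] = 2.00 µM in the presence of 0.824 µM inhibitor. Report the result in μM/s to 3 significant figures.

2.50 μM/s

α = 1 + [I]/Ki = 1 + 0.824/0.284 = 3.901.
For an uncompetitive inhibitor, both parameters are divided by α, giving Vmax/α and Km/α: Km,app = 0.0710 µM, Vmax,app = 2.59 μM/s.
v = Vmax,app·[S]/(Km,app + [S]) = 2.59 × 2.00/(0.0710 + 2.00) = 2.50 μM/s.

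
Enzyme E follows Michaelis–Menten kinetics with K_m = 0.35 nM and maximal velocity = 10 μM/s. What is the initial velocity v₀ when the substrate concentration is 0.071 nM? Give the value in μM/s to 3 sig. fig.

1.69 μM/s

[S]/(Km+[S]) = 0.071/0.4210 = 0.1686, the fractional saturation.
v = 0.1686 × Vmax = 0.1686 × 10 = 1.69 μM/s.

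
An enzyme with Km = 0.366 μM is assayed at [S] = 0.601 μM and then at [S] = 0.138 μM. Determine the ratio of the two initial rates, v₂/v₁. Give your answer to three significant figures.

The fractional saturations are [S]/(Km+[S]) = 0.601/0.9670 = 0.6215 and 0.138/0.5040 = 0.2738.
v₂/v₁ is just their ratio: 0.2738/0.6215 = 0.441.

0.441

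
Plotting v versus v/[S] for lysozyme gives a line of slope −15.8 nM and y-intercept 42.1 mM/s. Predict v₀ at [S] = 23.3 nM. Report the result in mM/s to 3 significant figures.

25.1 mM/s

In the Eadie–Hofstee form v = Vmax − Km·(v/[S]), the slope is −Km and the intercept is Vmax, so Km = 15.8 nM and Vmax = 42.1 mM/s.
v = 42.1 × 23.3/(15.8 + 23.3) = 25.1 mM/s.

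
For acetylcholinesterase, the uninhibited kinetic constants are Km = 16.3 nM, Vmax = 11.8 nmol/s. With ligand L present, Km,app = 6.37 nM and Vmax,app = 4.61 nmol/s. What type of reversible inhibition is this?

Both Km and Vmax decrease by the same factor (~2.56-fold) — characteristic of uncompetitive inhibition.

uncompetitive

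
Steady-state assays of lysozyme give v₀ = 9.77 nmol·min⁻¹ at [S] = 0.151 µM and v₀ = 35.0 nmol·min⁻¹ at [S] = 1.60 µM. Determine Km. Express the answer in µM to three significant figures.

In reciprocal form, 1/v = (Km/Vmax)·(1/[S]) + 1/Vmax. The two points give (1/[S], 1/v) = (6.623, 0.1024) and (0.6250, 0.02857).
Slope = (0.1024 − 0.02857)/(6.623 − 0.6250) = 0.01230; intercept = 0.1024 − 0.01230×6.623 = 0.02088.
Vmax = 1/intercept = 47.9 nmol·min⁻¹; Km = slope × Vmax = 0.01230 × 47.9 = 0.589 µM.

0.589 µM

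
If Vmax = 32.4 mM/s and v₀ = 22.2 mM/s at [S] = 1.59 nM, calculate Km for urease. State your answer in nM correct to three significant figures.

v/Vmax = 22.2/32.4 = 0.6852 = [S]/(Km+[S]).
So Km + [S] = [S]/0.6852 = 2.321 nM, giving Km = 2.321 − 1.59 = 0.731 nM.

0.731 nM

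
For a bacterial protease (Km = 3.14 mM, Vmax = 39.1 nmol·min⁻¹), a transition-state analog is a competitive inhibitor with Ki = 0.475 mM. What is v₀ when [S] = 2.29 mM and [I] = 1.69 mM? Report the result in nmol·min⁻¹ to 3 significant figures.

5.39 nmol·min⁻¹

α = 1 + [I]/Ki = 1 + 1.69/0.475 = 4.558.
For a competitive inhibitor, Vmax is unchanged and the apparent Km becomes α·Km: Km,app = 14.3 mM, Vmax,app = 39.1 nmol·min⁻¹.
v = Vmax,app·[S]/(Km,app + [S]) = 39.1 × 2.29/(14.3 + 2.29) = 5.39 nmol·min⁻¹.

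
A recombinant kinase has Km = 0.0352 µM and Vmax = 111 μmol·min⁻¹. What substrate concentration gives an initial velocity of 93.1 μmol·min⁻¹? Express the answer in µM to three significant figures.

0.183 µM

The required fractional saturation is v/Vmax = 93.1/111 = 0.8387.
Then [S]/(Km+[S]) = 0.8387 ⇒ [S] = 0.0352 × 0.8387/(1 − 0.8387) = 0.183 µM.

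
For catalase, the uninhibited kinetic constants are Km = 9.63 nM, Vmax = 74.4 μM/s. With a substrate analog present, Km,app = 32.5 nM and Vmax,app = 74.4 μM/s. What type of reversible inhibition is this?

Km increases (9.63 → 32.5 nM) while Vmax is unchanged — the hallmark of competitive inhibition.

competitive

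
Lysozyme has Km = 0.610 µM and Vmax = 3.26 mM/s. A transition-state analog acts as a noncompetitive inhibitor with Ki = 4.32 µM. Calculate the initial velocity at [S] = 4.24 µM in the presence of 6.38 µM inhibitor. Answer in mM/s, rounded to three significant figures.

1.15 mM/s

α = 1 + [I]/Ki = 1 + 6.38/4.32 = 2.477.
For a noncompetitive inhibitor, Vmax is reduced to Vmax/α while Km is unchanged: Km,app = 0.610 µM, Vmax,app = 1.32 mM/s.
v = Vmax,app·[S]/(Km,app + [S]) = 1.32 × 4.24/(0.610 + 4.24) = 1.15 mM/s.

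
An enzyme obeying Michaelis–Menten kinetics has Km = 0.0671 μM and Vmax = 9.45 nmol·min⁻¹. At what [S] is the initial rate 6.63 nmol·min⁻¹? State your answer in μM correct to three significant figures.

0.158 μM

The required fractional saturation is v/Vmax = 6.63/9.45 = 0.7016.
Then [S]/(Km+[S]) = 0.7016 ⇒ [S] = 0.0671 × 0.7016/(1 − 0.7016) = 0.158 μM.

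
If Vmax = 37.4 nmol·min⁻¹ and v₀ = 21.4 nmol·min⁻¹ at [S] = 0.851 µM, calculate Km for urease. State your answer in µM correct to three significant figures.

0.636 µM

v/Vmax = 21.4/37.4 = 0.5722 = [S]/(Km+[S]).
So Km + [S] = [S]/0.5722 = 1.487 µM, giving Km = 1.487 − 0.851 = 0.636 µM.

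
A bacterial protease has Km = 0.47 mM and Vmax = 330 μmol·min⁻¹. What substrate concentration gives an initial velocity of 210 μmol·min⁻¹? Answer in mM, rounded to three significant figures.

The required fractional saturation is v/Vmax = 210/330 = 0.6364.
Then [S]/(Km+[S]) = 0.6364 ⇒ [S] = 0.47 × 0.6364/(1 − 0.6364) = 0.822 mM.

0.822 mM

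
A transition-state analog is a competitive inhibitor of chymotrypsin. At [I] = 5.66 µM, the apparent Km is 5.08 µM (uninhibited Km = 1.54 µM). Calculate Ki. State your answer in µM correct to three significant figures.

Competitive: Km,app = α·Km with α = 1 + [I]/Ki.
α = Km,app/Km = 5.08/1.54 = 3.299.
Ki = [I]/(α − 1) = 5.66/2.299 = 2.46 µM.

2.46 µM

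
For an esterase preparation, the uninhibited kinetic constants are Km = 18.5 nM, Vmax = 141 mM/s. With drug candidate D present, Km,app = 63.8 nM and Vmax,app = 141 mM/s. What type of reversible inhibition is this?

competitive

Km increases (18.5 → 63.8 nM) while Vmax is unchanged — the hallmark of competitive inhibition.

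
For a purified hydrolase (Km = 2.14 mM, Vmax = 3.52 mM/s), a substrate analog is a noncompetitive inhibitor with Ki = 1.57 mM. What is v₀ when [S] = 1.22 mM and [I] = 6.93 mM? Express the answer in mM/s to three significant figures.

α = 1 + [I]/Ki = 1 + 6.93/1.57 = 5.414.
For a noncompetitive inhibitor, Vmax is reduced to Vmax/α while Km is unchanged: Km,app = 2.14 mM, Vmax,app = 0.650 mM/s.
v = Vmax,app·[S]/(Km,app + [S]) = 0.650 × 1.22/(2.14 + 1.22) = 0.236 mM/s.

0.236 mM/s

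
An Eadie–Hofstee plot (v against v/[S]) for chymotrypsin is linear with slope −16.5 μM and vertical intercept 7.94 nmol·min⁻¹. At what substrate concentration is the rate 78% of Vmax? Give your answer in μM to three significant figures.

58.5 μM

The Eadie–Hofstee slope gives Km = 16.5 μM (slope = −Km).
v/Vmax = [S]/(Km+[S]) = 0.78 ⇒ [S] = Km·0.78/(1−0.78) = 16.5 × 3.545 = 58.5 μM.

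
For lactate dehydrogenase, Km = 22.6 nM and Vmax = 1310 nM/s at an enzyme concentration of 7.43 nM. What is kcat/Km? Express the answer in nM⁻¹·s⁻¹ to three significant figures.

7.80 nM⁻¹·s⁻¹

kcat = Vmax/[E]total = 1310/7.43 = 176 s⁻¹.
kcat/Km = 176/22.6 = 7.80 nM⁻¹·s⁻¹.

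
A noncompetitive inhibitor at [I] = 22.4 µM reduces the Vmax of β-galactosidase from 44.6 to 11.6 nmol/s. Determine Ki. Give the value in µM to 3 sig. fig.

7.87 µM

Noncompetitive: Vmax,app = Vmax/α with α = 1 + [I]/Ki.
α = Vmax/Vmax,app = 44.6/11.6 = 3.845.
Since α = 1 + [I]/Ki, [I]/Ki = 3.845 − 1 = 2.845 and Ki = 22.4/2.845 = 7.87 µM.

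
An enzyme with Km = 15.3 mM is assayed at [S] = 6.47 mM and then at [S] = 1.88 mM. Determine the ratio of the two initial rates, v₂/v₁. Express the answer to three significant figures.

Since Vmax cancels, v₂/v₁ = [S]₂(Km+[S]₁) / [S]₁(Km+[S]₂).
= 1.88×(15.3+6.47) / (6.47×(15.3+1.88)) = 40.93/111.2 = 0.368.

0.368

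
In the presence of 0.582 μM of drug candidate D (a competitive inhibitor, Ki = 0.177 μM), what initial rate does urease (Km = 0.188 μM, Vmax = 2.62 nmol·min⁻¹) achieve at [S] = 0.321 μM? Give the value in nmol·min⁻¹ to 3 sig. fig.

With α = 1 + [I]/Ki = 1 + 0.582/0.177 = 4.288, the competitive rate law is v = Vmax[S] / (αKm + [S]).
v = 2.62×0.321 / (4.288×0.188 + 0.321) = 0.8410/1.127 = 0.746 nmol·min⁻¹.

0.746 nmol·min⁻¹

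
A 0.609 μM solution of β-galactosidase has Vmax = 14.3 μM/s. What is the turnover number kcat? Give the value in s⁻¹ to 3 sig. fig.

kcat = Vmax/[E]total = 14.3 μM/s / 0.609 μM = 23.5 s⁻¹.

23.5 s⁻¹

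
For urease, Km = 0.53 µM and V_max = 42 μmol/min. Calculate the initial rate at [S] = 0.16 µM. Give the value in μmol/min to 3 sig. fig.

9.74 μmol/min

[S]/(Km+[S]) = 0.16/0.6900 = 0.2319, the fractional saturation.
v = 0.2319 × Vmax = 0.2319 × 42 = 9.74 μmol/min.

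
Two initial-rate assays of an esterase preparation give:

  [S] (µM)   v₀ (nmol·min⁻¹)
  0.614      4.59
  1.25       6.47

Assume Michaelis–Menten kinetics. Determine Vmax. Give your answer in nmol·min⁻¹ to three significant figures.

10.7 nmol·min⁻¹

From v = Vmax[S]/(Km+[S]), each point gives Vmax = v(Km+[S])/[S].
Equating: 4.59(Km+0.614)/0.614 = 6.47(Km+1.25)/1.25.
7.476·Km + 4.59 = 5.176·Km + 6.47, so (7.476 − 5.176)·Km = 6.47 − 4.59.
Km = 1.880/2.300 = 0.818 µM; then Vmax = 4.59(0.818+0.614)/0.614 = 10.7 nmol·min⁻¹.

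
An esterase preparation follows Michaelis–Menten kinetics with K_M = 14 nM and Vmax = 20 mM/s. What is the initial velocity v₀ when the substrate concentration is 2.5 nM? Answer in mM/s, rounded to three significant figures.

v = Vmax·[S]/(Km + [S]) = 20 × 2.5 / (14 + 2.5)
  = 50.00 / 16.50 = 3.03 mM/s.

3.03 mM/s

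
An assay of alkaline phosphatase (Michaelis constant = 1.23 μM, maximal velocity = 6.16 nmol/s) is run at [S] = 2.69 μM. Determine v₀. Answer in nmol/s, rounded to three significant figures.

v = Vmax·[S]/(Km + [S]) = 6.16 × 2.69 / (1.23 + 2.69)
  = 16.57 / 3.920 = 4.23 nmol/s.

4.23 nmol/s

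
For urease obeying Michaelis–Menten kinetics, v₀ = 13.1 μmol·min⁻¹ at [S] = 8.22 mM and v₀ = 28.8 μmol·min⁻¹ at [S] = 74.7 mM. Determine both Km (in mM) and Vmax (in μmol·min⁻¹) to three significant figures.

Km = 13.0 mM; Vmax = 33.8 μmol·min⁻¹

From v = Vmax[S]/(Km+[S]), each point gives Vmax = v(Km+[S])/[S].
Equating: 13.1(Km+8.22)/8.22 = 28.8(Km+74.7)/74.7.
1.594·Km + 13.1 = 0.3855·Km + 28.8, so (1.594 − 0.3855)·Km = 28.8 − 13.1.
Km = 15.70/1.208 = 13.0 mM; then Vmax = 13.1(13.0+8.22)/8.22 = 33.8 μmol·min⁻¹.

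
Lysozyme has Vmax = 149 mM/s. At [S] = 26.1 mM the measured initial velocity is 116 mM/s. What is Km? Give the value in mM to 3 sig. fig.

v/Vmax = 116/149 = 0.7785 = [S]/(Km+[S]).
So Km + [S] = [S]/0.7785 = 33.53 mM, giving Km = 33.53 − 26.1 = 7.43 mM.

7.43 mM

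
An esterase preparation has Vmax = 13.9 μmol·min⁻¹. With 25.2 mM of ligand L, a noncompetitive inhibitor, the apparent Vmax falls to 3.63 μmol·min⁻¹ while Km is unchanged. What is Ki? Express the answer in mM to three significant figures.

Noncompetitive: Vmax,app = Vmax/α with α = 1 + [I]/Ki.
α = Vmax/Vmax,app = 13.9/3.63 = 3.829.
Ki = [I]/(α − 1) = 25.2/2.829 = 8.91 mM.

8.91 mM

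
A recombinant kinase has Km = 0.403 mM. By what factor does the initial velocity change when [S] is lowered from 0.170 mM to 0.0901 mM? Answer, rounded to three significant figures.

The fractional saturations are [S]/(Km+[S]) = 0.170/0.5730 = 0.2967 and 0.0901/0.4931 = 0.1827.
v₂/v₁ is just their ratio: 0.1827/0.2967 = 0.616.

0.616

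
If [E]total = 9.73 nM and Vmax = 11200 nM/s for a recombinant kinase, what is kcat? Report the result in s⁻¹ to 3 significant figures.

kcat = Vmax/[E]total = 11200 nM/s / 9.73 nM = 1150 s⁻¹.

1150 s⁻¹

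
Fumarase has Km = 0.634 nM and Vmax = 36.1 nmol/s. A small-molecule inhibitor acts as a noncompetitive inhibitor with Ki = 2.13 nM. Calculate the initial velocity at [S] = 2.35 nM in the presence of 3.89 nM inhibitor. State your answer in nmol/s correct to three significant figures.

10.1 nmol/s

With α = 1 + [I]/Ki = 1 + 3.89/2.13 = 2.826, the noncompetitive rate law is v = (Vmax/α)·[S] / (Km + [S]).
v = (36.1/2.826)×2.35 / (0.634 + 2.35) = 30.02/2.984 = 10.1 nmol/s.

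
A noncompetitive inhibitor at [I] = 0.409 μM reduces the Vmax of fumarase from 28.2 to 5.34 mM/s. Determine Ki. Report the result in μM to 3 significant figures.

0.0955 μM

Noncompetitive: Vmax,app = Vmax/α with α = 1 + [I]/Ki.
α = Vmax/Vmax,app = 28.2/5.34 = 5.281.
Ki = [I]/(α − 1) = 0.409/4.281 = 0.0955 μM.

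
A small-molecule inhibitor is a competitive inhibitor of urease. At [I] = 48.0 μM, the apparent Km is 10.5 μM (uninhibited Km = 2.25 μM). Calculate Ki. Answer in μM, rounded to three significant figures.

Competitive: Km,app = α·Km with α = 1 + [I]/Ki.
α = Km,app/Km = 10.5/2.25 = 4.667.
Ki = [I]/(α − 1) = 48.0/3.667 = 13.1 μM.

13.1 μM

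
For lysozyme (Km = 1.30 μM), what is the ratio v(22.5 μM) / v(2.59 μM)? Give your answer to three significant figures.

1.42

Since Vmax cancels, v₂/v₁ = [S]₂(Km+[S]₁) / [S]₁(Km+[S]₂).
= 22.5×(1.30+2.59) / (2.59×(1.30+22.5)) = 87.52/61.64 = 1.42.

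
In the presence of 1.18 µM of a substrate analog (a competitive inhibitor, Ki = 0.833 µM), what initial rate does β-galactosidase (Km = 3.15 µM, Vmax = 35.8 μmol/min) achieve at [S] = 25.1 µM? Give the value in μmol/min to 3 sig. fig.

27.5 μmol/min

With α = 1 + [I]/Ki = 1 + 1.18/0.833 = 2.417, the competitive rate law is v = Vmax[S] / (αKm + [S]).
v = 35.8×25.1 / (2.417×3.15 + 25.1) = 898.6/32.71 = 27.5 μmol/min.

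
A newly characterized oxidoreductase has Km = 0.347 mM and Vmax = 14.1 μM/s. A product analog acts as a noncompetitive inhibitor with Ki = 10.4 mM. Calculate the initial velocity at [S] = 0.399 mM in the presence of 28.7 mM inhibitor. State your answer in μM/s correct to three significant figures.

2.01 μM/s

α = 1 + [I]/Ki = 1 + 28.7/10.4 = 3.760.
For a noncompetitive inhibitor, Vmax is reduced to Vmax/α while Km is unchanged: Km,app = 0.347 mM, Vmax,app = 3.75 μM/s.
v = Vmax,app·[S]/(Km,app + [S]) = 3.75 × 0.399/(0.347 + 0.399) = 2.01 μM/s.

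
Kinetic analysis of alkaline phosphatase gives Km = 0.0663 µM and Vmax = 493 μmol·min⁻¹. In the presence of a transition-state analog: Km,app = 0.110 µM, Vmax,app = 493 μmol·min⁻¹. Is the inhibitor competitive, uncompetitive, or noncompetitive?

Km increases (0.0663 → 0.110 µM) while Vmax is unchanged — the hallmark of competitive inhibition.

competitive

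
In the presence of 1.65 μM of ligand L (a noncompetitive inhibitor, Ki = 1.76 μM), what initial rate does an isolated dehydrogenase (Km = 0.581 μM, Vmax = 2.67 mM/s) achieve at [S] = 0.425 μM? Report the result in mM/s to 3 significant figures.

With α = 1 + [I]/Ki = 1 + 1.65/1.76 = 1.938, the noncompetitive rate law is v = (Vmax/α)·[S] / (Km + [S]).
v = (2.67/1.938)×0.425 / (0.581 + 0.425) = 0.5857/1.006 = 0.582 mM/s.

0.582 mM/s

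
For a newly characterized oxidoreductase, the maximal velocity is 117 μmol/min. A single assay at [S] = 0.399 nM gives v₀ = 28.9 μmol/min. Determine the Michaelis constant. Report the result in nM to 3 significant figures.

1.22 nM

v/Vmax = 28.9/117 = 0.2470 = [S]/(Km+[S]).
So Km + [S] = [S]/0.2470 = 1.615 nM, giving Km = 1.615 − 0.399 = 1.22 nM.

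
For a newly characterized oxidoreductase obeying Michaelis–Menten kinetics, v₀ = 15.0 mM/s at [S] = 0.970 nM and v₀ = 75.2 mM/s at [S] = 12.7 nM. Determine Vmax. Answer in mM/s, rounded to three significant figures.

113 mM/s

In reciprocal form, 1/v = (Km/Vmax)·(1/[S]) + 1/Vmax. The two points give (1/[S], 1/v) = (1.031, 0.06667) and (0.07874, 0.01330).
Slope = (0.06667 − 0.01330)/(1.031 − 0.07874) = 0.05605; intercept = 0.06667 − 0.05605×1.031 = 0.008885.
Vmax = 1/intercept = 113 mM/s; Km = slope × Vmax = 0.05605 × 113 = 6.31 nM.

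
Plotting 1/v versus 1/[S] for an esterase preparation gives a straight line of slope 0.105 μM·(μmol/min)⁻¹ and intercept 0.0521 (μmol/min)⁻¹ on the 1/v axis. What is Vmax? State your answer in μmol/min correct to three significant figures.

19.2 μmol/min

The y-intercept of a Lineweaver–Burk plot equals 1/Vmax, so Vmax = 1/0.0521 = 19.2 μmol/min.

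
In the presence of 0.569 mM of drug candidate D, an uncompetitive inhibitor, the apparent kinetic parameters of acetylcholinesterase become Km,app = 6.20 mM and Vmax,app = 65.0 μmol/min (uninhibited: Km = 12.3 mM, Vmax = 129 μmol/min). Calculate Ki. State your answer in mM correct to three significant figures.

Uncompetitive: Vmax,app = Vmax/α (and Km,app = Km/α) with α = 1 + [I]/Ki.
α = Vmax/Vmax,app = 129/65.0 = 1.985.
Ki = [I]/(α − 1) = 0.569/0.9846 = 0.578 mM.

0.578 mM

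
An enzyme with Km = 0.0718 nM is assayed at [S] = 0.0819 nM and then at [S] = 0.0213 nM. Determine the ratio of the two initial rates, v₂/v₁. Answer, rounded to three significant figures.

0.429

The fractional saturations are [S]/(Km+[S]) = 0.0819/0.1537 = 0.5329 and 0.0213/0.09310 = 0.2288.
v₂/v₁ is just their ratio: 0.2288/0.5329 = 0.429.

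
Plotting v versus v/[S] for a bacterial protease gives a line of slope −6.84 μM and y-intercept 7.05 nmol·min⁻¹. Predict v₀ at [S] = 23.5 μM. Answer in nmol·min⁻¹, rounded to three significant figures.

In the Eadie–Hofstee form v = Vmax − Km·(v/[S]), the slope is −Km and the intercept is Vmax, so Km = 6.84 μM and Vmax = 7.05 nmol·min⁻¹.
v = 7.05 × 23.5/(6.84 + 23.5) = 5.46 nmol·min⁻¹.

5.46 nmol·min⁻¹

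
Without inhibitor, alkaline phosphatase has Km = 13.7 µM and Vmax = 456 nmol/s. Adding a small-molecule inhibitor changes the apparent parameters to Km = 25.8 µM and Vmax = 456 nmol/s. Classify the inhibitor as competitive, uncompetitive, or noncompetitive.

competitive

Km increases (13.7 → 25.8 µM) while Vmax is unchanged — the hallmark of competitive inhibition.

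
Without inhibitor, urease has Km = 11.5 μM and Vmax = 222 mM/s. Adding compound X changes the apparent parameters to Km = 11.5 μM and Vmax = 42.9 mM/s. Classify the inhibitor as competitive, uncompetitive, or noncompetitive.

noncompetitive

Vmax decreases (222 → 42.9 mM/s) while Km is unchanged — pure noncompetitive inhibition.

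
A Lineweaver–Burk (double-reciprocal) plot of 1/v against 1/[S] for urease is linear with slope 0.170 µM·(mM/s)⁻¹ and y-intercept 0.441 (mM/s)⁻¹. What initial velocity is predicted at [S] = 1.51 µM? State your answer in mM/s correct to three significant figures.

1.81 mM/s

The y-intercept is 1/Vmax, so Vmax = 1/0.441 = 2.27 mM/s.
The slope is Km/Vmax, so Km = 0.170 × 2.27 = 0.385 µM.
Then v = 2.27 × 1.51/(0.385 + 1.51) = 1.81 mM/s.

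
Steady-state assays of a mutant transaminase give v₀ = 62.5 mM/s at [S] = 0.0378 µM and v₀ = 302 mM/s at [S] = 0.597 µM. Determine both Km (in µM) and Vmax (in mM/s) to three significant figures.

From v = Vmax[S]/(Km+[S]), each point gives Vmax = v(Km+[S])/[S].
Equating: 62.5(Km+0.0378)/0.0378 = 302(Km+0.597)/0.597.
1653·Km + 62.5 = 505.9·Km + 302, so (1653 − 505.9)·Km = 302 − 62.5.
Km = 239.5/1148 = 0.209 µM; then Vmax = 62.5(0.209+0.0378)/0.0378 = 408 mM/s.

Km = 0.209 µM; Vmax = 408 mM/s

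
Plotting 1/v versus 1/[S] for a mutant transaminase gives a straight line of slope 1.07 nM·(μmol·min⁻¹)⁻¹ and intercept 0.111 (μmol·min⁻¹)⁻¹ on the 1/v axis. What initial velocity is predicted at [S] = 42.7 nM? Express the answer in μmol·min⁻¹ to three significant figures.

The y-intercept is 1/Vmax, so Vmax = 1/0.111 = 9.01 μmol·min⁻¹.
The slope is Km/Vmax, so Km = 1.07 × 9.01 = 9.64 nM.
Then v = 9.01 × 42.7/(9.64 + 42.7) = 7.35 μmol·min⁻¹.

7.35 μmol·min⁻¹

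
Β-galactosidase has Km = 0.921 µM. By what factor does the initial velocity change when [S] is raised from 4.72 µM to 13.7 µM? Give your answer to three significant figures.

The fractional saturations are [S]/(Km+[S]) = 4.72/5.641 = 0.8367 and 13.7/14.62 = 0.9370.
v₂/v₁ is just their ratio: 0.9370/0.8367 = 1.12.

1.12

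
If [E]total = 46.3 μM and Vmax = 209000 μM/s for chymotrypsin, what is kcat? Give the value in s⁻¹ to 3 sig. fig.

4510 s⁻¹

kcat = Vmax/[E]total = 209000 μM/s / 46.3 μM = 4510 s⁻¹.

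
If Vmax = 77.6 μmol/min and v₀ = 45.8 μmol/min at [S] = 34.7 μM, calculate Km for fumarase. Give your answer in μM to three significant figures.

24.1 μM

From v = Vmax[S]/(Km+[S]), Km = [S](Vmax − v)/v.
Km = 34.7 × (77.6 − 45.8) / 45.8 = 1103/45.8 = 24.1 μM.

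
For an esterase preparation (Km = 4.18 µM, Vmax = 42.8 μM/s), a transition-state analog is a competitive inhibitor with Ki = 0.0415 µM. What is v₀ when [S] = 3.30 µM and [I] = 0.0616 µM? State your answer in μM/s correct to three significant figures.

With α = 1 + [I]/Ki = 1 + 0.0616/0.0415 = 2.484, the competitive rate law is v = Vmax[S] / (αKm + [S]).
v = 42.8×3.30 / (2.484×4.18 + 3.30) = 141.2/13.68 = 10.3 μM/s.

10.3 μM/s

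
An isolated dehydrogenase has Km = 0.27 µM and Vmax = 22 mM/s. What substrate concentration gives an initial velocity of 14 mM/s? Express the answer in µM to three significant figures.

Rearranging v = Vmax[S]/(Km+[S]) gives [S] = Km·v/(Vmax − v).
[S] = 0.27 × 14 / (22 − 14) = 3.780/8.000 = 0.473 µM.

0.473 µM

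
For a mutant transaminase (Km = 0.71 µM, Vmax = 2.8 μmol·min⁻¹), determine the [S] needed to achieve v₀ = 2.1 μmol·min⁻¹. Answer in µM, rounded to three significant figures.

Rearranging v = Vmax[S]/(Km+[S]) gives [S] = Km·v/(Vmax − v).
[S] = 0.71 × 2.1 / (2.8 − 2.1) = 1.491/0.7000 = 2.13 µM.

2.13 µM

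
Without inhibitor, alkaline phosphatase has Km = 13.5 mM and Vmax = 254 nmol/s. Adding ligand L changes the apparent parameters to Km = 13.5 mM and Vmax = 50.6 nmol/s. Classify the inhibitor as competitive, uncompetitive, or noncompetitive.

noncompetitive

Vmax decreases (254 → 50.6 nmol/s) while Km is unchanged — pure noncompetitive inhibition.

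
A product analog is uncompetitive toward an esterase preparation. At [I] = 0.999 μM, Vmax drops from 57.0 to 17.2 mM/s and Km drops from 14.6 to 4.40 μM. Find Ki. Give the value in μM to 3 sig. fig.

Uncompetitive: Vmax,app = Vmax/α (and Km,app = Km/α) with α = 1 + [I]/Ki.
α = Vmax/Vmax,app = 57.0/17.2 = 3.314.
Since α = 1 + [I]/Ki, [I]/Ki = 3.314 − 1 = 2.314 and Ki = 0.999/2.314 = 0.432 μM.

0.432 μM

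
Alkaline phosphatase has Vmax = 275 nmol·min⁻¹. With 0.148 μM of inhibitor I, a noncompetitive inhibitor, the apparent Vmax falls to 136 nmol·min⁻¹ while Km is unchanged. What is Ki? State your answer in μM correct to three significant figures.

0.145 μM

Noncompetitive: Vmax,app = Vmax/α with α = 1 + [I]/Ki.
α = Vmax/Vmax,app = 275/136 = 2.022.
Since α = 1 + [I]/Ki, [I]/Ki = 2.022 − 1 = 1.022 and Ki = 0.148/1.022 = 0.145 μM.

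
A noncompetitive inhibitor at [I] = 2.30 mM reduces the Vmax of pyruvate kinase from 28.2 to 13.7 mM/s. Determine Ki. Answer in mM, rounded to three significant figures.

Noncompetitive: Vmax,app = Vmax/α with α = 1 + [I]/Ki.
α = Vmax/Vmax,app = 28.2/13.7 = 2.058.
Ki = [I]/(α − 1) = 2.30/1.058 = 2.17 mM.

2.17 mM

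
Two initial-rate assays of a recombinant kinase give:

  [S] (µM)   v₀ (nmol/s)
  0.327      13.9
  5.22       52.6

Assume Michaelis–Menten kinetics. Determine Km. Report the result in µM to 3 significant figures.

1.19 µM

From v = Vmax[S]/(Km+[S]), each point gives Vmax = v(Km+[S])/[S].
Equating: 13.9(Km+0.327)/0.327 = 52.6(Km+5.22)/5.22.
42.51·Km + 13.9 = 10.08·Km + 52.6, so (42.51 − 10.08)·Km = 52.6 − 13.9.
Km = 38.70/32.43 = 1.19 µM; then Vmax = 13.9(1.19+0.327)/0.327 = 64.6 nmol/s.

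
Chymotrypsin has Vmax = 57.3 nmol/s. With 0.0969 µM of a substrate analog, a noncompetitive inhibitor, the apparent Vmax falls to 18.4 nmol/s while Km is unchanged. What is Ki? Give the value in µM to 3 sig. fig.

Noncompetitive: Vmax,app = Vmax/α with α = 1 + [I]/Ki.
α = Vmax/Vmax,app = 57.3/18.4 = 3.114.
Since α = 1 + [I]/Ki, [I]/Ki = 3.114 − 1 = 2.114 and Ki = 0.0969/2.114 = 0.0458 µM.

0.0458 µM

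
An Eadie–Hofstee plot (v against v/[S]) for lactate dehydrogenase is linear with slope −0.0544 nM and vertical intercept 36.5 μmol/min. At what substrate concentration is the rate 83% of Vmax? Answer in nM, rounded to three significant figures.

The Eadie–Hofstee slope gives Km = 0.0544 nM (slope = −Km).
v/Vmax = [S]/(Km+[S]) = 0.83 ⇒ [S] = Km·0.83/(1−0.83) = 0.0544 × 4.882 = 0.266 nM.

0.266 nM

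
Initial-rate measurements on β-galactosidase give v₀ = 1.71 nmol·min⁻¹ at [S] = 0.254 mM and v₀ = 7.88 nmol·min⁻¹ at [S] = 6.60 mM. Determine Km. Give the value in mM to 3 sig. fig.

From v = Vmax[S]/(Km+[S]), each point gives Vmax = v(Km+[S])/[S].
Equating: 1.71(Km+0.254)/0.254 = 7.88(Km+6.60)/6.60.
6.732·Km + 1.71 = 1.194·Km + 7.88, so (6.732 − 1.194)·Km = 7.88 − 1.71.
Km = 6.170/5.538 = 1.11 mM; then Vmax = 1.71(1.11+0.254)/0.254 = 9.21 nmol·min⁻¹.

1.11 mM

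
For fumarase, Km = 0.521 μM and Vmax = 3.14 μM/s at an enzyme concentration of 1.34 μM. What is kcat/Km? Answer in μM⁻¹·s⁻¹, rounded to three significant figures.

4.50 μM⁻¹·s⁻¹

kcat = Vmax/[E]total = 3.14/1.34 = 2.34 s⁻¹.
kcat/Km = 2.34/0.521 = 4.50 μM⁻¹·s⁻¹.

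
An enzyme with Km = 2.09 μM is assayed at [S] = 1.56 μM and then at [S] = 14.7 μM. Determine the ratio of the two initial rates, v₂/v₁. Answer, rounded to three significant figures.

Since Vmax cancels, v₂/v₁ = [S]₂(Km+[S]₁) / [S]₁(Km+[S]₂).
= 14.7×(2.09+1.56) / (1.56×(2.09+14.7)) = 53.65/26.19 = 2.05.

2.05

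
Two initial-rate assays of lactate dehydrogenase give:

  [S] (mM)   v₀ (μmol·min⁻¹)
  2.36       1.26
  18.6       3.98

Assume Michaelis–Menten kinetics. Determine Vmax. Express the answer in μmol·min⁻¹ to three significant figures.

5.80 μmol·min⁻¹

From v = Vmax[S]/(Km+[S]), each point gives Vmax = v(Km+[S])/[S].
Equating: 1.26(Km+2.36)/2.36 = 3.98(Km+18.6)/18.6.
0.5339·Km + 1.26 = 0.2140·Km + 3.98, so (0.5339 − 0.2140)·Km = 3.98 − 1.26.
Km = 2.720/0.3199 = 8.50 mM; then Vmax = 1.26(8.50+2.36)/2.36 = 5.80 μmol·min⁻¹.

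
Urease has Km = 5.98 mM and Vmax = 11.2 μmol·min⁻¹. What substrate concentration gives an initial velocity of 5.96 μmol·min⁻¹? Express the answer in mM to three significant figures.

Rearranging v = Vmax[S]/(Km+[S]) gives [S] = Km·v/(Vmax − v).
[S] = 5.98 × 5.96 / (11.2 − 5.96) = 35.64/5.240 = 6.80 mM.

6.80 mM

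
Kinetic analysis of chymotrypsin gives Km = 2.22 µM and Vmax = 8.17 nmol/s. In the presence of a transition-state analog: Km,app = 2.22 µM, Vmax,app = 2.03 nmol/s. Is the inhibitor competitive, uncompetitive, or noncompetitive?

Vmax decreases (8.17 → 2.03 nmol/s) while Km is unchanged — pure noncompetitive inhibition.

noncompetitive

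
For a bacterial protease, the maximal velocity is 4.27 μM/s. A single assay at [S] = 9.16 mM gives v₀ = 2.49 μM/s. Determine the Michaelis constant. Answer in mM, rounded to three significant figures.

From v = Vmax[S]/(Km+[S]), Km = [S](Vmax − v)/v.
Km = 9.16 × (4.27 − 2.49) / 2.49 = 16.30/2.49 = 6.55 mM.

6.55 mM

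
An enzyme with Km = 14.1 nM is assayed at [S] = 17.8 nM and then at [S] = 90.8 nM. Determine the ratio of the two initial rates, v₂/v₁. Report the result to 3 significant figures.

The fractional saturations are [S]/(Km+[S]) = 17.8/31.90 = 0.5580 and 90.8/104.9 = 0.8656.
v₂/v₁ is just their ratio: 0.8656/0.5580 = 1.55.

1.55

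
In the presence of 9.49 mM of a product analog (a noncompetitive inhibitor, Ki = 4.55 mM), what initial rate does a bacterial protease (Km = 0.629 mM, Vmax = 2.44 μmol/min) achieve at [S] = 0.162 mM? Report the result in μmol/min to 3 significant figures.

α = 1 + [I]/Ki = 1 + 9.49/4.55 = 3.086.
For a noncompetitive inhibitor, Vmax is reduced to Vmax/α while Km is unchanged: Km,app = 0.629 mM, Vmax,app = 0.791 μmol/min.
v = Vmax,app·[S]/(Km,app + [S]) = 0.791 × 0.162/(0.629 + 0.162) = 0.162 μmol/min.

0.162 μmol/min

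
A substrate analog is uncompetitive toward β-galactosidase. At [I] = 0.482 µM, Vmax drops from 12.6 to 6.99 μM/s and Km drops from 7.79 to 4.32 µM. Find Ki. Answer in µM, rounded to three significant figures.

Uncompetitive: Vmax,app = Vmax/α (and Km,app = Km/α) with α = 1 + [I]/Ki.
α = Vmax/Vmax,app = 12.6/6.99 = 1.803.
Ki = [I]/(α − 1) = 0.482/0.8026 = 0.601 µM.

0.601 µM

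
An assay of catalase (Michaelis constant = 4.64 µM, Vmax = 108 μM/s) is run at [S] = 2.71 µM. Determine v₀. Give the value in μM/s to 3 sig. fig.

39.8 μM/s

[S]/(Km+[S]) = 2.71/7.350 = 0.3687, the fractional saturation.
v = 0.3687 × Vmax = 0.3687 × 108 = 39.8 μM/s.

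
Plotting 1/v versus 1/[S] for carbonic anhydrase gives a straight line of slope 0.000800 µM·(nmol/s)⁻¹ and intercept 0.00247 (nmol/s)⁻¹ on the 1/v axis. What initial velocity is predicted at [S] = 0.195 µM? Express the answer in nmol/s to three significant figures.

The y-intercept is 1/Vmax, so Vmax = 1/0.00247 = 405 nmol/s.
The slope is Km/Vmax, so Km = 0.000800 × 405 = 0.324 µM.
Then v = 405 × 0.195/(0.324 + 0.195) = 152 nmol/s.

152 nmol/s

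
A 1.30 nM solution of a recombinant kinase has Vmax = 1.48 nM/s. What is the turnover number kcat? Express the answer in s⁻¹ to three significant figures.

1.14 s⁻¹

kcat = Vmax/[E]total = 1.48 nM/s / 1.30 nM = 1.14 s⁻¹.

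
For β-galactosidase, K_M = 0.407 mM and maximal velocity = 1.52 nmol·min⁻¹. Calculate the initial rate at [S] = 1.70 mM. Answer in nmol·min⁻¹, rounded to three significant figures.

1.23 nmol·min⁻¹

[S]/(Km+[S]) = 1.70/2.107 = 0.8068, the fractional saturation.
v = 0.8068 × Vmax = 0.8068 × 1.52 = 1.23 nmol·min⁻¹.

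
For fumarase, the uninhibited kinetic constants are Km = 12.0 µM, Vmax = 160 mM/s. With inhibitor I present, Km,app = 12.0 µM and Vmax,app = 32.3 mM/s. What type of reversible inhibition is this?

Vmax decreases (160 → 32.3 mM/s) while Km is unchanged — pure noncompetitive inhibition.

noncompetitive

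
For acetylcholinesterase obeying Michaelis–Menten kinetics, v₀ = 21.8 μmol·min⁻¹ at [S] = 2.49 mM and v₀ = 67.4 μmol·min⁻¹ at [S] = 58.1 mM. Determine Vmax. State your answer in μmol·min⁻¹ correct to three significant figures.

In reciprocal form, 1/v = (Km/Vmax)·(1/[S]) + 1/Vmax. The two points give (1/[S], 1/v) = (0.4016, 0.04587) and (0.01721, 0.01484).
Slope = (0.04587 − 0.01484)/(0.4016 − 0.01721) = 0.08074; intercept = 0.04587 − 0.08074×0.4016 = 0.01345.
Vmax = 1/intercept = 74.4 μmol·min⁻¹; Km = slope × Vmax = 0.08074 × 74.4 = 6.00 mM.

74.4 μmol·min⁻¹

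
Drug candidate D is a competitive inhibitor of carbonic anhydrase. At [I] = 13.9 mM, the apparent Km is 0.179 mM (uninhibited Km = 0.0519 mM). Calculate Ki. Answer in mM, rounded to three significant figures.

5.68 mM

Competitive: Km,app = α·Km with α = 1 + [I]/Ki.
α = Km,app/Km = 0.179/0.0519 = 3.449.
Since α = 1 + [I]/Ki, [I]/Ki = 3.449 − 1 = 2.449 and Ki = 13.9/2.449 = 5.68 mM.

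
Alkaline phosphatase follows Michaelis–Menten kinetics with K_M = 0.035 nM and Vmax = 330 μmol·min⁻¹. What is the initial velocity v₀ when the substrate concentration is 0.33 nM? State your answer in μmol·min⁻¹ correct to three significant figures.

v = Vmax·[S]/(Km + [S]) = 330 × 0.33 / (0.035 + 0.33)
  = 108.9 / 0.3650 = 298 μmol·min⁻¹.

298 μmol·min⁻¹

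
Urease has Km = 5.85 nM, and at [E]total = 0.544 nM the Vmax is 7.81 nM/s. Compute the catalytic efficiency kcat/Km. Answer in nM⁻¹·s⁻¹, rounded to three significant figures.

kcat = Vmax/[E]total = 7.81/0.544 = 14.4 s⁻¹.
kcat/Km = 14.4/5.85 = 2.45 nM⁻¹·s⁻¹.

2.45 nM⁻¹·s⁻¹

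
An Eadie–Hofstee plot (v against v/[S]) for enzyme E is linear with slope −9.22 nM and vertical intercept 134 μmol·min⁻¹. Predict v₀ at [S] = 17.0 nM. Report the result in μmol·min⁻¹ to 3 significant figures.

In the Eadie–Hofstee form v = Vmax − Km·(v/[S]), the slope is −Km and the intercept is Vmax, so Km = 9.22 nM and Vmax = 134 μmol·min⁻¹.
v = 134 × 17.0/(9.22 + 17.0) = 86.9 μmol·min⁻¹.

86.9 μmol·min⁻¹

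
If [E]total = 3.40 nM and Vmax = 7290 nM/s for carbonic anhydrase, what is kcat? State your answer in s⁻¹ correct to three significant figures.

2140 s⁻¹

kcat = Vmax/[E]total = 7290 nM/s / 3.40 nM = 2140 s⁻¹.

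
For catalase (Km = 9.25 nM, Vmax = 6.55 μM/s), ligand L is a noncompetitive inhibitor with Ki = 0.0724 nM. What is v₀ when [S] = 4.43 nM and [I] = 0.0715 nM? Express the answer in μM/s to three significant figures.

1.07 μM/s

α = 1 + [I]/Ki = 1 + 0.0715/0.0724 = 1.988.
For a noncompetitive inhibitor, Vmax is reduced to Vmax/α while Km is unchanged: Km,app = 9.25 nM, Vmax,app = 3.30 μM/s.
v = Vmax,app·[S]/(Km,app + [S]) = 3.30 × 4.43/(9.25 + 4.43) = 1.07 μM/s.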